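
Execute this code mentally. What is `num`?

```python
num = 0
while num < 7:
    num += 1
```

Let's trace through this code step by step.

Initialize: num = 0
Entering loop: while num < 7:

After execution: num = 7
7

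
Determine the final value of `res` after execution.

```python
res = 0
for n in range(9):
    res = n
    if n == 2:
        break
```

Let's trace through this code step by step.

Initialize: res = 0
Entering loop: for n in range(9):

After execution: res = 2
2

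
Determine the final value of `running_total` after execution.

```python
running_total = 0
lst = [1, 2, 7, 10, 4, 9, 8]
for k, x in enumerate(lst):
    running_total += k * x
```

Let's trace through this code step by step.

Initialize: running_total = 0
Initialize: lst = [1, 2, 7, 10, 4, 9, 8]
Entering loop: for k, x in enumerate(lst):

After execution: running_total = 155
155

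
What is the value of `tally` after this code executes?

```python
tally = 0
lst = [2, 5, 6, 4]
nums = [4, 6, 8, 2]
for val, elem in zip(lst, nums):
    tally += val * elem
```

Let's trace through this code step by step.

Initialize: tally = 0
Initialize: lst = [2, 5, 6, 4]
Initialize: nums = [4, 6, 8, 2]
Entering loop: for val, elem in zip(lst, nums):

After execution: tally = 94
94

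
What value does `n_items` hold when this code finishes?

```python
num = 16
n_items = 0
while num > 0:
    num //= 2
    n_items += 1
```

Let's trace through this code step by step.

Initialize: num = 16
Initialize: n_items = 0
Entering loop: while num > 0:

After execution: n_items = 5
5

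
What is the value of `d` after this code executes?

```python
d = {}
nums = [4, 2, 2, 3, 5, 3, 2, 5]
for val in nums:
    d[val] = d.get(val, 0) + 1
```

Let's trace through this code step by step.

Initialize: d = {}
Initialize: nums = [4, 2, 2, 3, 5, 3, 2, 5]
Entering loop: for val in nums:

After execution: d = {4: 1, 2: 3, 3: 2, 5: 2}
{4: 1, 2: 3, 3: 2, 5: 2}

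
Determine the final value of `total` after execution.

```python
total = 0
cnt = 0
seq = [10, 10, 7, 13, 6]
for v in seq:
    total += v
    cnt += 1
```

Let's trace through this code step by step.

Initialize: total = 0
Initialize: cnt = 0
Initialize: seq = [10, 10, 7, 13, 6]
Entering loop: for v in seq:

After execution: total = 46
46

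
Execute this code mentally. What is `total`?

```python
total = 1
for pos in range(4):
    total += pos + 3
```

Let's trace through this code step by step.

Initialize: total = 1
Entering loop: for pos in range(4):

After execution: total = 19
19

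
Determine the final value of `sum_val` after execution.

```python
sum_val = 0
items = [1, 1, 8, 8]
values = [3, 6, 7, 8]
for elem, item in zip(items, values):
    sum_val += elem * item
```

Let's trace through this code step by step.

Initialize: sum_val = 0
Initialize: items = [1, 1, 8, 8]
Initialize: values = [3, 6, 7, 8]
Entering loop: for elem, item in zip(items, values):

After execution: sum_val = 129
129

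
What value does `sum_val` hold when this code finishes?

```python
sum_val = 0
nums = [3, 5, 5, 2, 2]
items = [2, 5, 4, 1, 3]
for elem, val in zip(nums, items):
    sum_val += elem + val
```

Let's trace through this code step by step.

Initialize: sum_val = 0
Initialize: nums = [3, 5, 5, 2, 2]
Initialize: items = [2, 5, 4, 1, 3]
Entering loop: for elem, val in zip(nums, items):

After execution: sum_val = 32
32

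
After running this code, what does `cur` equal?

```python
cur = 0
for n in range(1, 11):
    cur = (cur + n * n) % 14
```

Let's trace through this code step by step.

Initialize: cur = 0
Entering loop: for n in range(1, 11):

After execution: cur = 7
7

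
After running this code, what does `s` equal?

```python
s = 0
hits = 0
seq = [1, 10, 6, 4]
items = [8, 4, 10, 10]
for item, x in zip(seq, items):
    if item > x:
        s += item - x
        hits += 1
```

Let's trace through this code step by step.

Initialize: s = 0
Initialize: hits = 0
Initialize: seq = [1, 10, 6, 4]
Initialize: items = [8, 4, 10, 10]
Entering loop: for item, x in zip(seq, items):

After execution: s = 6
6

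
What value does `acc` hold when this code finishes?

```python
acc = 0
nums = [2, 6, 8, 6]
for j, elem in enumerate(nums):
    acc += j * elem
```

Let's trace through this code step by step.

Initialize: acc = 0
Initialize: nums = [2, 6, 8, 6]
Entering loop: for j, elem in enumerate(nums):

After execution: acc = 40
40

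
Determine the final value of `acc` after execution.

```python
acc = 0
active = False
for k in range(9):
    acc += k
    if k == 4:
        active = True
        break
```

Let's trace through this code step by step.

Initialize: acc = 0
Initialize: active = False
Entering loop: for k in range(9):

After execution: acc = 10
10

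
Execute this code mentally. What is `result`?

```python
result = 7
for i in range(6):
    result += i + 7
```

Let's trace through this code step by step.

Initialize: result = 7
Entering loop: for i in range(6):

After execution: result = 64
64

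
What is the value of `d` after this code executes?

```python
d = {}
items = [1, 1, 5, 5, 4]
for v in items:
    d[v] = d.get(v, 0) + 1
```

Let's trace through this code step by step.

Initialize: d = {}
Initialize: items = [1, 1, 5, 5, 4]
Entering loop: for v in items:

After execution: d = {1: 2, 5: 2, 4: 1}
{1: 2, 5: 2, 4: 1}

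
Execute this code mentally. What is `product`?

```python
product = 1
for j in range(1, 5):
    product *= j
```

Let's trace through this code step by step.

Initialize: product = 1
Entering loop: for j in range(1, 5):

After execution: product = 24
24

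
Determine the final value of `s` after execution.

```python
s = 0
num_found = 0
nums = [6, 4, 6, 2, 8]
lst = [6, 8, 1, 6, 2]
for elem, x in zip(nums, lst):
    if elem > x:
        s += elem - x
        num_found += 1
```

Let's trace through this code step by step.

Initialize: s = 0
Initialize: num_found = 0
Initialize: nums = [6, 4, 6, 2, 8]
Initialize: lst = [6, 8, 1, 6, 2]
Entering loop: for elem, x in zip(nums, lst):

After execution: s = 11
11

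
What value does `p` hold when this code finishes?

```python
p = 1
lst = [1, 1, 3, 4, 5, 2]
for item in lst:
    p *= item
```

Let's trace through this code step by step.

Initialize: p = 1
Initialize: lst = [1, 1, 3, 4, 5, 2]
Entering loop: for item in lst:

After execution: p = 120
120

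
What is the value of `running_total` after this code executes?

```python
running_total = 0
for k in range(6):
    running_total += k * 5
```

Let's trace through this code step by step.

Initialize: running_total = 0
Entering loop: for k in range(6):

After execution: running_total = 75
75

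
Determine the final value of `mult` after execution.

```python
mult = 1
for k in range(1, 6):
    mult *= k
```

Let's trace through this code step by step.

Initialize: mult = 1
Entering loop: for k in range(1, 6):

After execution: mult = 120
120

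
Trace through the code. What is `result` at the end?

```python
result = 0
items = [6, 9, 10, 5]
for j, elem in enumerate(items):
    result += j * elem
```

Let's trace through this code step by step.

Initialize: result = 0
Initialize: items = [6, 9, 10, 5]
Entering loop: for j, elem in enumerate(items):

After execution: result = 44
44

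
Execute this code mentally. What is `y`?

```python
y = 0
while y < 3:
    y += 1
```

Let's trace through this code step by step.

Initialize: y = 0
Entering loop: while y < 3:

After execution: y = 3
3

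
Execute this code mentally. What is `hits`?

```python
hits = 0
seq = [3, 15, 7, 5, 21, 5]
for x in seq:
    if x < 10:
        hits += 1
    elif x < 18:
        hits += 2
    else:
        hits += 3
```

Let's trace through this code step by step.

Initialize: hits = 0
Initialize: seq = [3, 15, 7, 5, 21, 5]
Entering loop: for x in seq:

After execution: hits = 9
9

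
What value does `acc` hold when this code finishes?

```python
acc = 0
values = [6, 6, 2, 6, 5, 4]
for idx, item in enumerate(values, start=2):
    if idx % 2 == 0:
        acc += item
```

Let's trace through this code step by step.

Initialize: acc = 0
Initialize: values = [6, 6, 2, 6, 5, 4]
Entering loop: for idx, item in enumerate(values, start=2):

After execution: acc = 13
13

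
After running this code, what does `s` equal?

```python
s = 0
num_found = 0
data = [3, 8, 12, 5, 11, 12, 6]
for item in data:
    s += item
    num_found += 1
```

Let's trace through this code step by step.

Initialize: s = 0
Initialize: num_found = 0
Initialize: data = [3, 8, 12, 5, 11, 12, 6]
Entering loop: for item in data:

After execution: s = 57
57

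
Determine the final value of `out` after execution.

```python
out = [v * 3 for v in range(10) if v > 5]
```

Let's trace through this code step by step.

Initialize: out = [v * 3 for v in range(10) if v > 5]

After execution: out = [18, 21, 24, 27]
[18, 21, 24, 27]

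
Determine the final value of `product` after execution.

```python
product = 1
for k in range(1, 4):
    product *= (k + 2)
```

Let's trace through this code step by step.

Initialize: product = 1
Entering loop: for k in range(1, 4):

After execution: product = 60
60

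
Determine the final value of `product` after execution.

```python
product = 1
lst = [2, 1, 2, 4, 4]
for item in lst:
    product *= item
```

Let's trace through this code step by step.

Initialize: product = 1
Initialize: lst = [2, 1, 2, 4, 4]
Entering loop: for item in lst:

After execution: product = 64
64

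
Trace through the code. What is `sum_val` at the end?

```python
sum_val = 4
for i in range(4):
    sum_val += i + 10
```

Let's trace through this code step by step.

Initialize: sum_val = 4
Entering loop: for i in range(4):

After execution: sum_val = 50
50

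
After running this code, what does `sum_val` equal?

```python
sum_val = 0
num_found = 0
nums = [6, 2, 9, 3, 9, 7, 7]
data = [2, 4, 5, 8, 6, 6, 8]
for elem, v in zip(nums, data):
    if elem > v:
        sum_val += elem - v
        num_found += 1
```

Let's trace through this code step by step.

Initialize: sum_val = 0
Initialize: num_found = 0
Initialize: nums = [6, 2, 9, 3, 9, 7, 7]
Initialize: data = [2, 4, 5, 8, 6, 6, 8]
Entering loop: for elem, v in zip(nums, data):

After execution: sum_val = 12
12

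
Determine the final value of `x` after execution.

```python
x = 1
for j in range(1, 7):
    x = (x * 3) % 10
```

Let's trace through this code step by step.

Initialize: x = 1
Entering loop: for j in range(1, 7):

After execution: x = 9
9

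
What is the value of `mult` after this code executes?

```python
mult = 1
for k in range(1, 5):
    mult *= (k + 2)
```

Let's trace through this code step by step.

Initialize: mult = 1
Entering loop: for k in range(1, 5):

After execution: mult = 360
360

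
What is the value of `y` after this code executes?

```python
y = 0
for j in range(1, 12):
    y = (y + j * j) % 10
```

Let's trace through this code step by step.

Initialize: y = 0
Entering loop: for j in range(1, 12):

After execution: y = 6
6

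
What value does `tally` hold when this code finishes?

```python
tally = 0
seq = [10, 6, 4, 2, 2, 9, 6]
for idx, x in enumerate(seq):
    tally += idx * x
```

Let's trace through this code step by step.

Initialize: tally = 0
Initialize: seq = [10, 6, 4, 2, 2, 9, 6]
Entering loop: for idx, x in enumerate(seq):

After execution: tally = 109
109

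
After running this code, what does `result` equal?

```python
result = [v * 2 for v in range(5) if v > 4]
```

Let's trace through this code step by step.

Initialize: result = [v * 2 for v in range(5) if v > 4]

After execution: result = []
[]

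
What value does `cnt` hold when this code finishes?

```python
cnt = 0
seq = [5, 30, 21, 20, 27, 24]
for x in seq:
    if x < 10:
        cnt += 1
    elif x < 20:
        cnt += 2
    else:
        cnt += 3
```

Let's trace through this code step by step.

Initialize: cnt = 0
Initialize: seq = [5, 30, 21, 20, 27, 24]
Entering loop: for x in seq:

After execution: cnt = 16
16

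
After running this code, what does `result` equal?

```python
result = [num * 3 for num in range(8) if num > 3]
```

Let's trace through this code step by step.

Initialize: result = [num * 3 for num in range(8) if num > 3]

After execution: result = [12, 15, 18, 21]
[12, 15, 18, 21]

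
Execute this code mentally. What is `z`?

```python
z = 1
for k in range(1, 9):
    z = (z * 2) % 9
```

Let's trace through this code step by step.

Initialize: z = 1
Entering loop: for k in range(1, 9):

After execution: z = 4
4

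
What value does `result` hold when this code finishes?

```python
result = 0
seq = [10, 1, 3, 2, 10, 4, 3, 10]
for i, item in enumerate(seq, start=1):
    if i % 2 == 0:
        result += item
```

Let's trace through this code step by step.

Initialize: result = 0
Initialize: seq = [10, 1, 3, 2, 10, 4, 3, 10]
Entering loop: for i, item in enumerate(seq, start=1):

After execution: result = 17
17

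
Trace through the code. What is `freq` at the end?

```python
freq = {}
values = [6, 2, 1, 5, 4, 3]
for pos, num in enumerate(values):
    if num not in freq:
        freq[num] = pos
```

Let's trace through this code step by step.

Initialize: freq = {}
Initialize: values = [6, 2, 1, 5, 4, 3]
Entering loop: for pos, num in enumerate(values):

After execution: freq = {6: 0, 2: 1, 1: 2, 5: 3, 4: 4, 3: 5}
{6: 0, 2: 1, 1: 2, 5: 3, 4: 4, 3: 5}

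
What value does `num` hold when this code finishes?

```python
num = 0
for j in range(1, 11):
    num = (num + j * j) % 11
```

Let's trace through this code step by step.

Initialize: num = 0
Entering loop: for j in range(1, 11):

After execution: num = 0
0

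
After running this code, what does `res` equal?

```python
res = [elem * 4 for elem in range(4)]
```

Let's trace through this code step by step.

Initialize: res = [elem * 4 for elem in range(4)]

After execution: res = [0, 4, 8, 12]
[0, 4, 8, 12]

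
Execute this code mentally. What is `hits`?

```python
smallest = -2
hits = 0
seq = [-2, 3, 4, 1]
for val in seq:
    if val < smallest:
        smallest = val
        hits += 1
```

Let's trace through this code step by step.

Initialize: smallest = -2
Initialize: hits = 0
Initialize: seq = [-2, 3, 4, 1]
Entering loop: for val in seq:

After execution: hits = 0
0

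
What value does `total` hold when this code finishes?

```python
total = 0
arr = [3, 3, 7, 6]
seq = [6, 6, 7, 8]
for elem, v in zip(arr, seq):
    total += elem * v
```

Let's trace through this code step by step.

Initialize: total = 0
Initialize: arr = [3, 3, 7, 6]
Initialize: seq = [6, 6, 7, 8]
Entering loop: for elem, v in zip(arr, seq):

After execution: total = 133
133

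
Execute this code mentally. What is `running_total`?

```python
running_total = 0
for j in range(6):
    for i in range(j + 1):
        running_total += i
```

Let's trace through this code step by step.

Initialize: running_total = 0
Entering loop: for j in range(6):

After execution: running_total = 35
35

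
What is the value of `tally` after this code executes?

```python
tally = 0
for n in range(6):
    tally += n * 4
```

Let's trace through this code step by step.

Initialize: tally = 0
Entering loop: for n in range(6):

After execution: tally = 60
60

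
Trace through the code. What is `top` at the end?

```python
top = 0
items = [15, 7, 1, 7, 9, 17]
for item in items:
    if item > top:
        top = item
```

Let's trace through this code step by step.

Initialize: top = 0
Initialize: items = [15, 7, 1, 7, 9, 17]
Entering loop: for item in items:

After execution: top = 17
17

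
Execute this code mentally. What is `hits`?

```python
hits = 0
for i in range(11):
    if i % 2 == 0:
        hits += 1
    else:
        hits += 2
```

Let's trace through this code step by step.

Initialize: hits = 0
Entering loop: for i in range(11):

After execution: hits = 16
16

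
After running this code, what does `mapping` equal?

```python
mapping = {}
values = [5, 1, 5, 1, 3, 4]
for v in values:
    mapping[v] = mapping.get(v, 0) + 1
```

Let's trace through this code step by step.

Initialize: mapping = {}
Initialize: values = [5, 1, 5, 1, 3, 4]
Entering loop: for v in values:

After execution: mapping = {5: 2, 1: 2, 3: 1, 4: 1}
{5: 2, 1: 2, 3: 1, 4: 1}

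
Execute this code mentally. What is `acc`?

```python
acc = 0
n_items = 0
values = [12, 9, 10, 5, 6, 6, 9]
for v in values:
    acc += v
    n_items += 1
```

Let's trace through this code step by step.

Initialize: acc = 0
Initialize: n_items = 0
Initialize: values = [12, 9, 10, 5, 6, 6, 9]
Entering loop: for v in values:

After execution: acc = 57
57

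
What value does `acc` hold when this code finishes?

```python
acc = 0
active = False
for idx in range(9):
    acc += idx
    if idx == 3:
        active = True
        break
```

Let's trace through this code step by step.

Initialize: acc = 0
Initialize: active = False
Entering loop: for idx in range(9):

After execution: acc = 6
6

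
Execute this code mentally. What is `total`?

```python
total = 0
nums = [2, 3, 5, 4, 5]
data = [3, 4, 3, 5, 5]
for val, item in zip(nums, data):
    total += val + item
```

Let's trace through this code step by step.

Initialize: total = 0
Initialize: nums = [2, 3, 5, 4, 5]
Initialize: data = [3, 4, 3, 5, 5]
Entering loop: for val, item in zip(nums, data):

After execution: total = 39
39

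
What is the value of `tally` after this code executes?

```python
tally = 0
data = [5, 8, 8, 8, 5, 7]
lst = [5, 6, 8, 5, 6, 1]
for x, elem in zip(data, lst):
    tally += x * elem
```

Let's trace through this code step by step.

Initialize: tally = 0
Initialize: data = [5, 8, 8, 8, 5, 7]
Initialize: lst = [5, 6, 8, 5, 6, 1]
Entering loop: for x, elem in zip(data, lst):

After execution: tally = 214
214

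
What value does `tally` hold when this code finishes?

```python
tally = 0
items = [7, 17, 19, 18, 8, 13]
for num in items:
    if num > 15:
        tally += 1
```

Let's trace through this code step by step.

Initialize: tally = 0
Initialize: items = [7, 17, 19, 18, 8, 13]
Entering loop: for num in items:

After execution: tally = 3
3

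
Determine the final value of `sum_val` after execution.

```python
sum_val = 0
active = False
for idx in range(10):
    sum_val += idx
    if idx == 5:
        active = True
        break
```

Let's trace through this code step by step.

Initialize: sum_val = 0
Initialize: active = False
Entering loop: for idx in range(10):

After execution: sum_val = 15
15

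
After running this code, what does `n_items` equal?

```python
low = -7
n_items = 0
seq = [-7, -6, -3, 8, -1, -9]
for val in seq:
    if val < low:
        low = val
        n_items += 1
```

Let's trace through this code step by step.

Initialize: low = -7
Initialize: n_items = 0
Initialize: seq = [-7, -6, -3, 8, -1, -9]
Entering loop: for val in seq:

After execution: n_items = 1
1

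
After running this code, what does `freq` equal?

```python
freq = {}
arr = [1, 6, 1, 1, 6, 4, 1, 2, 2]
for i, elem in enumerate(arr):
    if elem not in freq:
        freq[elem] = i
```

Let's trace through this code step by step.

Initialize: freq = {}
Initialize: arr = [1, 6, 1, 1, 6, 4, 1, 2, 2]
Entering loop: for i, elem in enumerate(arr):

After execution: freq = {1: 0, 6: 1, 4: 5, 2: 7}
{1: 0, 6: 1, 4: 5, 2: 7}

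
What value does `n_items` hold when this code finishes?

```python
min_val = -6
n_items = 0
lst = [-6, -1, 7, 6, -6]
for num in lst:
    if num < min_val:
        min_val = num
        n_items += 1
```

Let's trace through this code step by step.

Initialize: min_val = -6
Initialize: n_items = 0
Initialize: lst = [-6, -1, 7, 6, -6]
Entering loop: for num in lst:

After execution: n_items = 0
0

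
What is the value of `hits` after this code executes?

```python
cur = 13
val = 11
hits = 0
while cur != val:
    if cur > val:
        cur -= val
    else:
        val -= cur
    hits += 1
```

Let's trace through this code step by step.

Initialize: cur = 13
Initialize: val = 11
Initialize: hits = 0
Entering loop: while cur != val:

After execution: hits = 7
7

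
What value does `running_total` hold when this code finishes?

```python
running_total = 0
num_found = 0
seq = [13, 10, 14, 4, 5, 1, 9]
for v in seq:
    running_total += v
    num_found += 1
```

Let's trace through this code step by step.

Initialize: running_total = 0
Initialize: num_found = 0
Initialize: seq = [13, 10, 14, 4, 5, 1, 9]
Entering loop: for v in seq:

After execution: running_total = 56
56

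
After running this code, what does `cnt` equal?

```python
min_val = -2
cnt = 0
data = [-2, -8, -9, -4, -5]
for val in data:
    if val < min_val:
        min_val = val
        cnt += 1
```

Let's trace through this code step by step.

Initialize: min_val = -2
Initialize: cnt = 0
Initialize: data = [-2, -8, -9, -4, -5]
Entering loop: for val in data:

After execution: cnt = 2
2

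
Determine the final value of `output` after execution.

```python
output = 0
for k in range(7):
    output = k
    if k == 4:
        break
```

Let's trace through this code step by step.

Initialize: output = 0
Entering loop: for k in range(7):

After execution: output = 4
4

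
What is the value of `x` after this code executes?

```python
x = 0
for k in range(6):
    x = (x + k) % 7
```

Let's trace through this code step by step.

Initialize: x = 0
Entering loop: for k in range(6):

After execution: x = 1
1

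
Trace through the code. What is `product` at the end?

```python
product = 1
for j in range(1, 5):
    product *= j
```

Let's trace through this code step by step.

Initialize: product = 1
Entering loop: for j in range(1, 5):

After execution: product = 24
24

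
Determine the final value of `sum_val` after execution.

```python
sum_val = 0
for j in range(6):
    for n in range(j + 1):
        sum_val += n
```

Let's trace through this code step by step.

Initialize: sum_val = 0
Entering loop: for j in range(6):

After execution: sum_val = 35
35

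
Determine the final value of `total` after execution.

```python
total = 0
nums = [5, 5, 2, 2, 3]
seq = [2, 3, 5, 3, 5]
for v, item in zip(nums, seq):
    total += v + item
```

Let's trace through this code step by step.

Initialize: total = 0
Initialize: nums = [5, 5, 2, 2, 3]
Initialize: seq = [2, 3, 5, 3, 5]
Entering loop: for v, item in zip(nums, seq):

After execution: total = 35
35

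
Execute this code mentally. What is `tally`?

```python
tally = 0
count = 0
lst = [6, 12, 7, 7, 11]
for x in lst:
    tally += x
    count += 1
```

Let's trace through this code step by step.

Initialize: tally = 0
Initialize: count = 0
Initialize: lst = [6, 12, 7, 7, 11]
Entering loop: for x in lst:

After execution: tally = 43
43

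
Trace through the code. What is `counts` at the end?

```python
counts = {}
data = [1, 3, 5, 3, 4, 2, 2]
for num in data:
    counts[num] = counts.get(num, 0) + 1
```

Let's trace through this code step by step.

Initialize: counts = {}
Initialize: data = [1, 3, 5, 3, 4, 2, 2]
Entering loop: for num in data:

After execution: counts = {1: 1, 3: 2, 5: 1, 4: 1, 2: 2}
{1: 1, 3: 2, 5: 1, 4: 1, 2: 2}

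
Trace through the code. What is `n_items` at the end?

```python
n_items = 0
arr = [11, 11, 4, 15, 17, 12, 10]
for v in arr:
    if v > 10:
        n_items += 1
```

Let's trace through this code step by step.

Initialize: n_items = 0
Initialize: arr = [11, 11, 4, 15, 17, 12, 10]
Entering loop: for v in arr:

After execution: n_items = 5
5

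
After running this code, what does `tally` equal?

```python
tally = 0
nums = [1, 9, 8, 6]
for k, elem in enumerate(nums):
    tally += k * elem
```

Let's trace through this code step by step.

Initialize: tally = 0
Initialize: nums = [1, 9, 8, 6]
Entering loop: for k, elem in enumerate(nums):

After execution: tally = 43
43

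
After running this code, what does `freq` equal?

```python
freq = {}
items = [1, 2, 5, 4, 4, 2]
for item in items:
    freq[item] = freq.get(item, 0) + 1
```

Let's trace through this code step by step.

Initialize: freq = {}
Initialize: items = [1, 2, 5, 4, 4, 2]
Entering loop: for item in items:

After execution: freq = {1: 1, 2: 2, 5: 1, 4: 2}
{1: 1, 2: 2, 5: 1, 4: 2}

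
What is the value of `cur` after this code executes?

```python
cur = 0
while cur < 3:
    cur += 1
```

Let's trace through this code step by step.

Initialize: cur = 0
Entering loop: while cur < 3:

After execution: cur = 3
3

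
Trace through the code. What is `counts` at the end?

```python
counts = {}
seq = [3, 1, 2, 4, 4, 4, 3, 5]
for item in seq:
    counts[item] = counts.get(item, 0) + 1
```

Let's trace through this code step by step.

Initialize: counts = {}
Initialize: seq = [3, 1, 2, 4, 4, 4, 3, 5]
Entering loop: for item in seq:

After execution: counts = {3: 2, 1: 1, 2: 1, 4: 3, 5: 1}
{3: 2, 1: 1, 2: 1, 4: 3, 5: 1}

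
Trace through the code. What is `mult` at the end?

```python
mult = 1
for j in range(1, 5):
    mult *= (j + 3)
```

Let's trace through this code step by step.

Initialize: mult = 1
Entering loop: for j in range(1, 5):

After execution: mult = 840
840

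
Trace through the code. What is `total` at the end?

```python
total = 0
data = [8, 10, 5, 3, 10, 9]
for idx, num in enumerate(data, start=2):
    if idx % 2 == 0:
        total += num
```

Let's trace through this code step by step.

Initialize: total = 0
Initialize: data = [8, 10, 5, 3, 10, 9]
Entering loop: for idx, num in enumerate(data, start=2):

After execution: total = 23
23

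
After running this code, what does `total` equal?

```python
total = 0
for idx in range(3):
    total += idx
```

Let's trace through this code step by step.

Initialize: total = 0
Entering loop: for idx in range(3):

After execution: total = 3
3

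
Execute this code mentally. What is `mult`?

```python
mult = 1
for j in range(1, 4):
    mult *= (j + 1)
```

Let's trace through this code step by step.

Initialize: mult = 1
Entering loop: for j in range(1, 4):

After execution: mult = 24
24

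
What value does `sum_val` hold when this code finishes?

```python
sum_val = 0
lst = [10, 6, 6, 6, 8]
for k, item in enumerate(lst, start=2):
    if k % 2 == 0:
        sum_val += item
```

Let's trace through this code step by step.

Initialize: sum_val = 0
Initialize: lst = [10, 6, 6, 6, 8]
Entering loop: for k, item in enumerate(lst, start=2):

After execution: sum_val = 24
24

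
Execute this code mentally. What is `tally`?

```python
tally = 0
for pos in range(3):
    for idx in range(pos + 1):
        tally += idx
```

Let's trace through this code step by step.

Initialize: tally = 0
Entering loop: for pos in range(3):

After execution: tally = 4
4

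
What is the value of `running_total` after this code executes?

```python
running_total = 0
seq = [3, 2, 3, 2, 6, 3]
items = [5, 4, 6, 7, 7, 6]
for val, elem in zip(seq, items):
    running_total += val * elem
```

Let's trace through this code step by step.

Initialize: running_total = 0
Initialize: seq = [3, 2, 3, 2, 6, 3]
Initialize: items = [5, 4, 6, 7, 7, 6]
Entering loop: for val, elem in zip(seq, items):

After execution: running_total = 115
115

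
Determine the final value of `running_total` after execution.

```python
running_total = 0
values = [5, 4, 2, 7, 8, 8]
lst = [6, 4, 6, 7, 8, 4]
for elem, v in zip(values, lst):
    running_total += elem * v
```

Let's trace through this code step by step.

Initialize: running_total = 0
Initialize: values = [5, 4, 2, 7, 8, 8]
Initialize: lst = [6, 4, 6, 7, 8, 4]
Entering loop: for elem, v in zip(values, lst):

After execution: running_total = 203
203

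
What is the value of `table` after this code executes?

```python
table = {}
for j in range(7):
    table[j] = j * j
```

Let's trace through this code step by step.

Initialize: table = {}
Entering loop: for j in range(7):

After execution: table = {0: 0, 1: 1, 2: 4, 3: 9, 4: 16, 5: 25, 6: 36}
{0: 0, 1: 1, 2: 4, 3: 9, 4: 16, 5: 25, 6: 36}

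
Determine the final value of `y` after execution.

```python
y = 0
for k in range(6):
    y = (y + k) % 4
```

Let's trace through this code step by step.

Initialize: y = 0
Entering loop: for k in range(6):

After execution: y = 3
3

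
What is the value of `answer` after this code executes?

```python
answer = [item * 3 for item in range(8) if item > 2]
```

Let's trace through this code step by step.

Initialize: answer = [item * 3 for item in range(8) if item > 2]

After execution: answer = [9, 12, 15, 18, 21]
[9, 12, 15, 18, 21]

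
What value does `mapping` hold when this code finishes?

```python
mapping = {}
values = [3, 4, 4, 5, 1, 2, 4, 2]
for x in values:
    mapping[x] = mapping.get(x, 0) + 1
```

Let's trace through this code step by step.

Initialize: mapping = {}
Initialize: values = [3, 4, 4, 5, 1, 2, 4, 2]
Entering loop: for x in values:

After execution: mapping = {3: 1, 4: 3, 5: 1, 1: 1, 2: 2}
{3: 1, 4: 3, 5: 1, 1: 1, 2: 2}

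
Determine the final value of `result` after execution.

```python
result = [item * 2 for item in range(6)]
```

Let's trace through this code step by step.

Initialize: result = [item * 2 for item in range(6)]

After execution: result = [0, 2, 4, 6, 8, 10]
[0, 2, 4, 6, 8, 10]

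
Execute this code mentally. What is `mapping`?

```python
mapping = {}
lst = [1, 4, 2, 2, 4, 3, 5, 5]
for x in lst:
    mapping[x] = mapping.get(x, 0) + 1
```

Let's trace through this code step by step.

Initialize: mapping = {}
Initialize: lst = [1, 4, 2, 2, 4, 3, 5, 5]
Entering loop: for x in lst:

After execution: mapping = {1: 1, 4: 2, 2: 2, 3: 1, 5: 2}
{1: 1, 4: 2, 2: 2, 3: 1, 5: 2}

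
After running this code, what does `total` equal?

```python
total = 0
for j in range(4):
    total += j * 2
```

Let's trace through this code step by step.

Initialize: total = 0
Entering loop: for j in range(4):

After execution: total = 12
12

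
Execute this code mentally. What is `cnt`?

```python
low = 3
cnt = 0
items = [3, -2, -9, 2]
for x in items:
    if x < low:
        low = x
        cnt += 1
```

Let's trace through this code step by step.

Initialize: low = 3
Initialize: cnt = 0
Initialize: items = [3, -2, -9, 2]
Entering loop: for x in items:

After execution: cnt = 2
2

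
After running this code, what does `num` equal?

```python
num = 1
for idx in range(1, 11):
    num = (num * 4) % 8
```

Let's trace through this code step by step.

Initialize: num = 1
Entering loop: for idx in range(1, 11):

After execution: num = 0
0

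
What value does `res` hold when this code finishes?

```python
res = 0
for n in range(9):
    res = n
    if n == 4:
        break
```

Let's trace through this code step by step.

Initialize: res = 0
Entering loop: for n in range(9):

After execution: res = 4
4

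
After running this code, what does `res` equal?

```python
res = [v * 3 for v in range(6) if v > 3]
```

Let's trace through this code step by step.

Initialize: res = [v * 3 for v in range(6) if v > 3]

After execution: res = [12, 15]
[12, 15]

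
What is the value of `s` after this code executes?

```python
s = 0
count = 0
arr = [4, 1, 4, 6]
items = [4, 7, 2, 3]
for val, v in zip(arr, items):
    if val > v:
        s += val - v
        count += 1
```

Let's trace through this code step by step.

Initialize: s = 0
Initialize: count = 0
Initialize: arr = [4, 1, 4, 6]
Initialize: items = [4, 7, 2, 3]
Entering loop: for val, v in zip(arr, items):

After execution: s = 5
5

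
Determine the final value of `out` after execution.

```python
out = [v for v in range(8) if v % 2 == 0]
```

Let's trace through this code step by step.

Initialize: out = [v for v in range(8) if v % 2 == 0]

After execution: out = [0, 2, 4, 6]
[0, 2, 4, 6]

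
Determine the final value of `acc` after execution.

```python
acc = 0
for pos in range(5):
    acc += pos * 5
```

Let's trace through this code step by step.

Initialize: acc = 0
Entering loop: for pos in range(5):

After execution: acc = 50
50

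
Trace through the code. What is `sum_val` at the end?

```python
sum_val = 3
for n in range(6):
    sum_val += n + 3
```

Let's trace through this code step by step.

Initialize: sum_val = 3
Entering loop: for n in range(6):

After execution: sum_val = 36
36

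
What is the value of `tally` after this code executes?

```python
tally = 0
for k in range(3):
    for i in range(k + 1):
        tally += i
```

Let's trace through this code step by step.

Initialize: tally = 0
Entering loop: for k in range(3):

After execution: tally = 4
4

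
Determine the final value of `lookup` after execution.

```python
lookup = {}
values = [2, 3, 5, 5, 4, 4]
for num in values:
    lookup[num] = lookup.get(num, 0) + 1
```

Let's trace through this code step by step.

Initialize: lookup = {}
Initialize: values = [2, 3, 5, 5, 4, 4]
Entering loop: for num in values:

After execution: lookup = {2: 1, 3: 1, 5: 2, 4: 2}
{2: 1, 3: 1, 5: 2, 4: 2}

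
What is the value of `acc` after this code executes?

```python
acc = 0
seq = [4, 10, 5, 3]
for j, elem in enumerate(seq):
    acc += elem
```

Let's trace through this code step by step.

Initialize: acc = 0
Initialize: seq = [4, 10, 5, 3]
Entering loop: for j, elem in enumerate(seq):

After execution: acc = 22
22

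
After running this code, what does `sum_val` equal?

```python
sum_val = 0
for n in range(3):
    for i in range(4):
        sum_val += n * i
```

Let's trace through this code step by step.

Initialize: sum_val = 0
Entering loop: for n in range(3):

After execution: sum_val = 18
18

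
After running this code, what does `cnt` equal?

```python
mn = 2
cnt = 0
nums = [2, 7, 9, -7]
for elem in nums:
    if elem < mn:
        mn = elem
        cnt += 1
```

Let's trace through this code step by step.

Initialize: mn = 2
Initialize: cnt = 0
Initialize: nums = [2, 7, 9, -7]
Entering loop: for elem in nums:

After execution: cnt = 1
1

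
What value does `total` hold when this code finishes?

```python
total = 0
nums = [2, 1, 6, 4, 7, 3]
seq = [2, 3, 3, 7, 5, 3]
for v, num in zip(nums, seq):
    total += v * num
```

Let's trace through this code step by step.

Initialize: total = 0
Initialize: nums = [2, 1, 6, 4, 7, 3]
Initialize: seq = [2, 3, 3, 7, 5, 3]
Entering loop: for v, num in zip(nums, seq):

After execution: total = 97
97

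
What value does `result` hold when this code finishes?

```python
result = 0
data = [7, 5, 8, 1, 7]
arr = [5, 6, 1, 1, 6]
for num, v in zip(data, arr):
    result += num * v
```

Let's trace through this code step by step.

Initialize: result = 0
Initialize: data = [7, 5, 8, 1, 7]
Initialize: arr = [5, 6, 1, 1, 6]
Entering loop: for num, v in zip(data, arr):

After execution: result = 116
116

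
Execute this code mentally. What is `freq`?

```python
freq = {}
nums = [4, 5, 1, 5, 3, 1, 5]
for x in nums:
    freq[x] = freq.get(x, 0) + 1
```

Let's trace through this code step by step.

Initialize: freq = {}
Initialize: nums = [4, 5, 1, 5, 3, 1, 5]
Entering loop: for x in nums:

After execution: freq = {4: 1, 5: 3, 1: 2, 3: 1}
{4: 1, 5: 3, 1: 2, 3: 1}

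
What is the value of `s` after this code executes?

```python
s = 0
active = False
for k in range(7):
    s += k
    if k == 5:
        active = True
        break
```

Let's trace through this code step by step.

Initialize: s = 0
Initialize: active = False
Entering loop: for k in range(7):

After execution: s = 15
15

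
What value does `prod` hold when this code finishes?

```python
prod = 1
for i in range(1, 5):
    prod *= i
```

Let's trace through this code step by step.

Initialize: prod = 1
Entering loop: for i in range(1, 5):

After execution: prod = 24
24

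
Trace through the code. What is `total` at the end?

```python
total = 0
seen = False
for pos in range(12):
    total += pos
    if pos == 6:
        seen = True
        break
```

Let's trace through this code step by step.

Initialize: total = 0
Initialize: seen = False
Entering loop: for pos in range(12):

After execution: total = 21
21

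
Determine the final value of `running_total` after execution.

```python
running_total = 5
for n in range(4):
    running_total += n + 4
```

Let's trace through this code step by step.

Initialize: running_total = 5
Entering loop: for n in range(4):

After execution: running_total = 27
27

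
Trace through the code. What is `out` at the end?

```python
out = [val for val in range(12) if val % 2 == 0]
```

Let's trace through this code step by step.

Initialize: out = [val for val in range(12) if val % 2 == 0]

After execution: out = [0, 2, 4, 6, 8, 10]
[0, 2, 4, 6, 8, 10]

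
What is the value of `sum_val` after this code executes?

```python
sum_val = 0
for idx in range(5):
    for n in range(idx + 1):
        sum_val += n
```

Let's trace through this code step by step.

Initialize: sum_val = 0
Entering loop: for idx in range(5):

After execution: sum_val = 20
20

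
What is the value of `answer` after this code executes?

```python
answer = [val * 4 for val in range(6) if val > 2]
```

Let's trace through this code step by step.

Initialize: answer = [val * 4 for val in range(6) if val > 2]

After execution: answer = [12, 16, 20]
[12, 16, 20]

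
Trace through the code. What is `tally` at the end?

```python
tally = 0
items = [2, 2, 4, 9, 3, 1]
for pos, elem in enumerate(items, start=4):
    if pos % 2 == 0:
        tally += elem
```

Let's trace through this code step by step.

Initialize: tally = 0
Initialize: items = [2, 2, 4, 9, 3, 1]
Entering loop: for pos, elem in enumerate(items, start=4):

After execution: tally = 9
9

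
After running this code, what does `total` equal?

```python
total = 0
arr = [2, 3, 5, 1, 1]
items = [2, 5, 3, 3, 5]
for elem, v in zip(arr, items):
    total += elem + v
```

Let's trace through this code step by step.

Initialize: total = 0
Initialize: arr = [2, 3, 5, 1, 1]
Initialize: items = [2, 5, 3, 3, 5]
Entering loop: for elem, v in zip(arr, items):

After execution: total = 30
30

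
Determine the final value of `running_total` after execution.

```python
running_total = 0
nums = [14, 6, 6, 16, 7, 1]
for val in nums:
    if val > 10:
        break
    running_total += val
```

Let's trace through this code step by step.

Initialize: running_total = 0
Initialize: nums = [14, 6, 6, 16, 7, 1]
Entering loop: for val in nums:

After execution: running_total = 0
0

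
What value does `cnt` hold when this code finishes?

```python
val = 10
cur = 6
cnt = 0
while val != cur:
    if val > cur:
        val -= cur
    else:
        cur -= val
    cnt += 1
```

Let's trace through this code step by step.

Initialize: val = 10
Initialize: cur = 6
Initialize: cnt = 0
Entering loop: while val != cur:

After execution: cnt = 3
3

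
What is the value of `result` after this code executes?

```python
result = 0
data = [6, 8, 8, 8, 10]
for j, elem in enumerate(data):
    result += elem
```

Let's trace through this code step by step.

Initialize: result = 0
Initialize: data = [6, 8, 8, 8, 10]
Entering loop: for j, elem in enumerate(data):

After execution: result = 40
40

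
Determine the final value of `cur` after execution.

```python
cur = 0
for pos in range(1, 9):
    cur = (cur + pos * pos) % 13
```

Let's trace through this code step by step.

Initialize: cur = 0
Entering loop: for pos in range(1, 9):

After execution: cur = 9
9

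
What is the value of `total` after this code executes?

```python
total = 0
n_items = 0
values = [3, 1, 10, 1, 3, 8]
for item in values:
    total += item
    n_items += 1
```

Let's trace through this code step by step.

Initialize: total = 0
Initialize: n_items = 0
Initialize: values = [3, 1, 10, 1, 3, 8]
Entering loop: for item in values:

After execution: total = 26
26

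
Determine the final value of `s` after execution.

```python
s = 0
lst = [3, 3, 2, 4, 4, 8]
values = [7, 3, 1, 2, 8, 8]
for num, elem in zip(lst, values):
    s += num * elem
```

Let's trace through this code step by step.

Initialize: s = 0
Initialize: lst = [3, 3, 2, 4, 4, 8]
Initialize: values = [7, 3, 1, 2, 8, 8]
Entering loop: for num, elem in zip(lst, values):

After execution: s = 136
136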